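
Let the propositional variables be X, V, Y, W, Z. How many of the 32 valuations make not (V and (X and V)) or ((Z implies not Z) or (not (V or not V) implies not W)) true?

Initial set: {(not (V and (X and V)) or ((Z implies not Z) or (not (V or not V) implies not W)))}.
(not (V and (X and V)) or ((Z implies not Z) or (not (V or not V) implies not W))): β-rule — branch into not (V and (X and V))  //  ((Z implies not Z) or (not (V or not V) implies not W)).
  branch 1 (add not (V and (X and V))):
    not (V and (X and V)): β-rule — branch into not V  //  not (X and V).
      branch 1.1 (add not V):
        ○ open, literals {V=false}.
      branch 1.2 (add not (X and V)):
        not (X and V): β-rule — branch into not X  //  not V.
          branch 1.2.1 (add not X):
            ○ open, literals {X=false}.
          branch 1.2.2 (add not V):
            ○ open, literals {V=false}.
  branch 2 (add ((Z implies not Z) or (not (V or not V) implies not W))):
    ((Z implies not Z) or (not (V or not V) implies not W)): β-rule — branch into (Z implies not Z)  //  (not (V or not V) implies not W).
      branch 2.1 (add (Z implies not Z)):
        (Z implies not Z): β-rule — branch into not Z  //  not Z.
          branch 2.1.1 (add not Z):
            ○ open, literals {Z=false}.
          branch 2.1.2 (add not Z):
            ○ open, literals {Z=false}.
      branch 2.2 (add (not (V or not V) implies not W)):
        (not (V or not V) implies not W): β-rule — branch into not not (V or not V)  //  not W.
          branch 2.2.1 (add not not (V or not V)):
            not not (V or not V): β-rule — branch into V  //  not V.
              branch 2.2.1.1 (add V):
                ○ open, literals {V=true}.
              branch 2.2.1.2 (add not V):
                ○ open, literals {V=false}.
          branch 2.2.2 (add not W):
            ○ open, literals {W=false}.
0 branches closed, 8 open.
Each open branch fixes some atoms; the unmentioned ones are free. Counting distinct full assignments: branch {V=false} (X, Y, W, Z) contributes 16 new; branch {X=false} (V, Y, W, Z) contributes 8 new; branch {V=false} (X, Y, W, Z) contributes 0 new; branch {Z=false} (X, V, Y, W) contributes 4 new; branch {Z=false} (X, V, Y, W) contributes 0 new; branch {V=true} (X, Y, W, Z) contributes 4 new; branch {V=false} (X, Y, W, Z) contributes 0 new; branch {W=false} (X, V, Y, Z) contributes 0 new. Total: 32.

32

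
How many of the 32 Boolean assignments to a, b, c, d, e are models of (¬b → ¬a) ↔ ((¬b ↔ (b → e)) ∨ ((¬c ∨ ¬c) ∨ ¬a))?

Initial set: {((¬b → ¬a) ↔ ((¬b ↔ (b → e)) ∨ ((¬c ∨ ¬c) ∨ ¬a)))}.
((¬b → ¬a) ↔ ((¬b ↔ (b → e)) ∨ ((¬c ∨ ¬c) ∨ ¬a))): β-rule — branch into (¬b → ¬a), ((¬b ↔ (b → e)) ∨ ((¬c ∨ ¬c) ∨ ¬a))  //  ¬(¬b → ¬a), ¬((¬b ↔ (b → e)) ∨ ((¬c ∨ ¬c) ∨ ¬a)).
  branch 1 (add (¬b → ¬a), ((¬b ↔ (b → e)) ∨ ((¬c ∨ ¬c) ∨ ¬a))):
    (¬b → ¬a): β-rule — branch into ¬¬b  //  ¬a.
      branch 1.1 (add ¬¬b):
        ((¬b ↔ (b → e)) ∨ ((¬c ∨ ¬c) ∨ ¬a)): β-rule — branch into (¬b ↔ (b → e))  //  ((¬c ∨ ¬c) ∨ ¬a).
          branch 1.1.1 (add (¬b ↔ (b → e))):
            (¬b ↔ (b → e)): β-rule — branch into ¬b, (b → e)  //  ¬¬b, ¬(b → e).
              branch 1.1.1.1 (add ¬b, (b → e)):
                × closes — contains both b and ¬b.
              branch 1.1.1.2 (add ¬¬b, ¬(b → e)):
                ¬(b → e): α-rule — add b, ¬e.
                ○ open, literals {b=1, e=0}.
          branch 1.1.2 (add ((¬c ∨ ¬c) ∨ ¬a)):
            ((¬c ∨ ¬c) ∨ ¬a): β-rule — branch into (¬c ∨ ¬c)  //  ¬a.
              branch 1.1.2.1 (add (¬c ∨ ¬c)):
                (¬c ∨ ¬c): β-rule — branch into ¬c  //  ¬c.
                  branch 1.1.2.1.1 (add ¬c):
                    ○ open, literals {b=1, c=0}.
                  branch 1.1.2.1.2 (add ¬c):
                    ○ open, literals {b=1, c=0}.
              branch 1.1.2.2 (add ¬a):
                ○ open, literals {a=0, b=1}.
      branch 1.2 (add ¬a):
        ((¬b ↔ (b → e)) ∨ ((¬c ∨ ¬c) ∨ ¬a)): β-rule — branch into (¬b ↔ (b → e))  //  ((¬c ∨ ¬c) ∨ ¬a).
          branch 1.2.1 (add (¬b ↔ (b → e))):
            (¬b ↔ (b → e)): β-rule — branch into ¬b, (b → e)  //  ¬¬b, ¬(b → e).
              branch 1.2.1.1 (add ¬b, (b → e)):
                (b → e): β-rule — branch into ¬b  //  e.
                  branch 1.2.1.1.1 (add ¬b):
                    ○ open, literals {a=0, b=0}.
                  branch 1.2.1.1.2 (add e):
                    ○ open, literals {a=0, b=0, e=1}.
              branch 1.2.1.2 (add ¬¬b, ¬(b → e)):
                ¬(b → e): α-rule — add b, ¬e.
                ○ open, literals {a=0, b=1, e=0}.
          branch 1.2.2 (add ((¬c ∨ ¬c) ∨ ¬a)):
            ((¬c ∨ ¬c) ∨ ¬a): β-rule — branch into (¬c ∨ ¬c)  //  ¬a.
              branch 1.2.2.1 (add (¬c ∨ ¬c)):
                (¬c ∨ ¬c): β-rule — branch into ¬c  //  ¬c.
                  branch 1.2.2.1.1 (add ¬c):
                    ○ open, literals {a=0, c=0}.
                  branch 1.2.2.1.2 (add ¬c):
                    ○ open, literals {a=0, c=0}.
              branch 1.2.2.2 (add ¬a):
                ○ open, literals {a=0}.
  branch 2 (add ¬(¬b → ¬a), ¬((¬b ↔ (b → e)) ∨ ((¬c ∨ ¬c) ∨ ¬a))):
    ¬(¬b → ¬a): α-rule — add ¬b, ¬¬a.
    ¬((¬b ↔ (b → e)) ∨ ((¬c ∨ ¬c) ∨ ¬a)): α-rule — add ¬(¬b ↔ (b → e)), ¬((¬c ∨ ¬c) ∨ ¬a).
    ¬((¬c ∨ ¬c) ∨ ¬a): α-rule — add ¬(¬c ∨ ¬c), ¬¬a.
    ¬(¬c ∨ ¬c): α-rule — add ¬¬c, ¬¬c.
    ¬(¬b ↔ (b → e)): β-rule — branch into ¬b, ¬(b → e)  //  ¬¬b, (b → e).
      branch 2.1 (add ¬b, ¬(b → e)):
        ¬(b → e): α-rule — add b, ¬e.
        × closes — contains both b and ¬b.
      branch 2.2 (add ¬¬b, (b → e)):
        × closes — contains both b and ¬b.
3 branches closed, 10 open.
Each open branch fixes some atoms; the unmentioned ones are free. Counting distinct full assignments: branch {b=1, e=0} (a, c, d) contributes 8 new; branch {b=1, c=0} (a, d, e) contributes 4 new; branch {b=1, c=0} (a, d, e) contributes 0 new; branch {a=0, b=1} (c, d, e) contributes 2 new; branch {a=0, b=0} (c, d, e) contributes 8 new; branch {a=0, b=0, e=1} (c, d) contributes 0 new; branch {a=0, b=1, e=0} (c, d) contributes 0 new; branch {a=0, c=0} (b, d, e) contributes 0 new; branch {a=0, c=0} (b, d, e) contributes 0 new; branch {a=0} (b, c, d, e) contributes 0 new. Total: 22.

22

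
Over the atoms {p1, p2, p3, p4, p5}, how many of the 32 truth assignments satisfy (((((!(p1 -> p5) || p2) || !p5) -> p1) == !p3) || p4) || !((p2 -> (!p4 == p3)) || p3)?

26

Initial set: {((((((!(p1 -> p5) || p2) || !p5) -> p1) == !p3) || p4) || !((p2 -> (!p4 == p3)) || p3))}.
((((((!(p1 -> p5) || p2) || !p5) -> p1) == !p3) || p4) || !((p2 -> (!p4 == p3)) || p3)): β-rule — branch into (((((!(p1 -> p5) || p2) || !p5) -> p1) == !p3) || p4)  //  !((p2 -> (!p4 == p3)) || p3).
  branch 1 (add (((((!(p1 -> p5) || p2) || !p5) -> p1) == !p3) || p4)):
    (((((!(p1 -> p5) || p2) || !p5) -> p1) == !p3) || p4): β-rule — branch into ((((!(p1 -> p5) || p2) || !p5) -> p1) == !p3)  //  p4.
      branch 1.1 (add ((((!(p1 -> p5) || p2) || !p5) -> p1) == !p3)):
        ((((!(p1 -> p5) || p2) || !p5) -> p1) == !p3): β-rule — branch into (((!(p1 -> p5) || p2) || !p5) -> p1), !p3  //  !(((!(p1 -> p5) || p2) || !p5) -> p1), !!p3.
          branch 1.1.1 (add (((!(p1 -> p5) || p2) || !p5) -> p1), !p3):
            (((!(p1 -> p5) || p2) || !p5) -> p1): β-rule — branch into !((!(p1 -> p5) || p2) || !p5)  //  p1.
              branch 1.1.1.1 (add !((!(p1 -> p5) || p2) || !p5)):
                !((!(p1 -> p5) || p2) || !p5): α-rule — add !(!(p1 -> p5) || p2), !!p5.
                !(!(p1 -> p5) || p2): α-rule — add !!(p1 -> p5), !p2.
                !!(p1 -> p5): β-rule — branch into !p1  //  p5.
                  branch 1.1.1.1.1 (add !p1):
                    ○ open, literals {p1=0, p2=0, p3=0, p5=1}.
                  branch 1.1.1.1.2 (add p5):
                    ○ open, literals {p2=0, p3=0, p5=1}.
              branch 1.1.1.2 (add p1):
                ○ open, literals {p1=1, p3=0}.
          branch 1.1.2 (add !(((!(p1 -> p5) || p2) || !p5) -> p1), !!p3):
            !(((!(p1 -> p5) || p2) || !p5) -> p1): α-rule — add ((!(p1 -> p5) || p2) || !p5), !p1.
            ((!(p1 -> p5) || p2) || !p5): β-rule — branch into (!(p1 -> p5) || p2)  //  !p5.
              branch 1.1.2.1 (add (!(p1 -> p5) || p2)):
                (!(p1 -> p5) || p2): β-rule — branch into !(p1 -> p5)  //  p2.
                  branch 1.1.2.1.1 (add !(p1 -> p5)):
                    !(p1 -> p5): α-rule — add p1, !p5.
                    × closes — contains both p1 and !p1.
                  branch 1.1.2.1.2 (add p2):
                    ○ open, literals {p1=0, p2=1, p3=1}.
              branch 1.1.2.2 (add !p5):
                ○ open, literals {p1=0, p3=1, p5=0}.
      branch 1.2 (add p4):
        ○ open, literals {p4=1}.
  branch 2 (add !((p2 -> (!p4 == p3)) || p3)):
    !((p2 -> (!p4 == p3)) || p3): α-rule — add !(p2 -> (!p4 == p3)), !p3.
    !(p2 -> (!p4 == p3)): α-rule — add p2, !(!p4 == p3).
    !(!p4 == p3): β-rule — branch into !p4, !p3  //  !!p4, p3.
      branch 2.1 (add !p4, !p3):
        ○ open, literals {p2=1, p3=0, p4=0}.
      branch 2.2 (add !!p4, p3):
        × closes — contains both p3 and !p3.
2 branches closed, 7 open.
Each open branch fixes some atoms; the unmentioned ones are free. Counting distinct full assignments: branch {p1=0, p2=0, p3=0, p5=1} (p4) contributes 2 new; branch {p2=0, p3=0, p5=1} (p1, p4) contributes 2 new; branch {p1=1, p3=0} (p2, p4, p5) contributes 6 new; branch {p1=0, p2=1, p3=1} (p4, p5) contributes 4 new; branch {p1=0, p3=1, p5=0} (p2, p4) contributes 2 new; branch {p4=1} (p1, p2, p3, p5) contributes 8 new; branch {p2=1, p3=0, p4=0} (p1, p5) contributes 2 new. Total: 26.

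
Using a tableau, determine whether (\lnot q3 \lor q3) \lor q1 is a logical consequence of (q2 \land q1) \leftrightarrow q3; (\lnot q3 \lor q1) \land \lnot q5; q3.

Initial set: {((q2 \land q1) \leftrightarrow q3); ((\lnot q3 \lor q1) \land \lnot q5); q3; \lnot ((\lnot q3 \lor q3) \lor q1)}.
((\lnot q3 \lor q1) \land \lnot q5): α-rule — add (\lnot q3 \lor q1), \lnot q5.
\lnot ((\lnot q3 \lor q3) \lor q1): α-rule — add \lnot (\lnot q3 \lor q3), \lnot q1.
\lnot (\lnot q3 \lor q3): α-rule — add \lnot \lnot q3, \lnot q3.
× closes — contains both q3 and \lnot q3.
All 1 branch closes.
Every branch closed, so the premises entail the conclusion.

Yes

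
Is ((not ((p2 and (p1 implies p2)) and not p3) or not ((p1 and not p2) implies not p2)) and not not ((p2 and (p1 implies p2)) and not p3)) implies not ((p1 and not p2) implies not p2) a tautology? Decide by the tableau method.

Assume the negation and expand:
Initial set: {not (((not ((p2 and (p1 implies p2)) and not p3) or not ((p1 and not p2) implies not p2)) and not not ((p2 and (p1 implies p2)) and not p3)) implies not ((p1 and not p2) implies not p2))}.
not (((not ((p2 and (p1 implies p2)) and not p3) or not ((p1 and not p2) implies not p2)) and not not ((p2 and (p1 implies p2)) and not p3)) implies not ((p1 and not p2) implies not p2)): α-rule — add ((not ((p2 and (p1 implies p2)) and not p3) or not ((p1 and not p2) implies not p2)) and not not ((p2 and (p1 implies p2)) and not p3)), not not ((p1 and not p2) implies not p2).
((not ((p2 and (p1 implies p2)) and not p3) or not ((p1 and not p2) implies not p2)) and not not ((p2 and (p1 implies p2)) and not p3)): α-rule — add (not ((p2 and (p1 implies p2)) and not p3) or not ((p1 and not p2) implies not p2)), not not ((p2 and (p1 implies p2)) and not p3).
not not ((p2 and (p1 implies p2)) and not p3): drop double negation, giving ((p2 and (p1 implies p2)) and not p3).
((p2 and (p1 implies p2)) and not p3): α-rule — add (p2 and (p1 implies p2)), not p3.
(p2 and (p1 implies p2)): α-rule — add p2, (p1 implies p2).
not not ((p1 and not p2) implies not p2): β-rule — branch into not (p1 and not p2)  //  not p2.
  branch 1 (add not (p1 and not p2)):
    (not ((p2 and (p1 implies p2)) and not p3) or not ((p1 and not p2) implies not p2)): β-rule — branch into not ((p2 and (p1 implies p2)) and not p3)  //  not ((p1 and not p2) implies not p2).
      branch 1.1 (add not ((p2 and (p1 implies p2)) and not p3)):
        (p1 implies p2): β-rule — branch into not p1  //  p2.
          branch 1.1.1 (add not p1):
            not (p1 and not p2): β-rule — branch into not p1  //  not not p2.
              branch 1.1.1.1 (add not p1):
                not ((p2 and (p1 implies p2)) and not p3): β-rule — branch into not (p2 and (p1 implies p2))  //  not not p3.
                  branch 1.1.1.1.1 (add not (p2 and (p1 implies p2))):
                    not (p2 and (p1 implies p2)): β-rule — branch into not p2  //  not (p1 implies p2).
                      branch 1.1.1.1.1.1 (add not p2):
                        × closes — contains both p2 and not p2.
                      branch 1.1.1.1.1.2 (add not (p1 implies p2)):
                        not (p1 implies p2): α-rule — add p1, not p2.
                        × closes — contains both p1 and not p1.
                  branch 1.1.1.1.2 (add not not p3):
                    × closes — contains both p3 and not p3.
              branch 1.1.1.2 (add not not p2):
                not ((p2 and (p1 implies p2)) and not p3): β-rule — branch into not (p2 and (p1 implies p2))  //  not not p3.
                  branch 1.1.1.2.1 (add not (p2 and (p1 implies p2))):
                    not (p2 and (p1 implies p2)): β-rule — branch into not p2  //  not (p1 implies p2).
                      branch 1.1.1.2.1.1 (add not p2):
                        × closes — contains both p2 and not p2.
                      branch 1.1.1.2.1.2 (add not (p1 implies p2)):
                        not (p1 implies p2): α-rule — add p1, not p2.
                        × closes — contains both p1 and not p1.
                  branch 1.1.1.2.2 (add not not p3):
                    × closes — contains both p3 and not p3.
          branch 1.1.2 (add p2):
            not (p1 and not p2): β-rule — branch into not p1  //  not not p2.
              branch 1.1.2.1 (add not p1):
                not ((p2 and (p1 implies p2)) and not p3): β-rule — branch into not (p2 and (p1 implies p2))  //  not not p3.
                  branch 1.1.2.1.1 (add not (p2 and (p1 implies p2))):
                    not (p2 and (p1 implies p2)): β-rule — branch into not p2  //  not (p1 implies p2).
                      branch 1.1.2.1.1.1 (add not p2):
                        × closes — contains both p2 and not p2.
                      branch 1.1.2.1.1.2 (add not (p1 implies p2)):
                        not (p1 implies p2): α-rule — add p1, not p2.
                        × closes — contains both p1 and not p1.
                  branch 1.1.2.1.2 (add not not p3):
                    × closes — contains both p3 and not p3.
              branch 1.1.2.2 (add not not p2):
                not ((p2 and (p1 implies p2)) and not p3): β-rule — branch into not (p2 and (p1 implies p2))  //  not not p3.
                  branch 1.1.2.2.1 (add not (p2 and (p1 implies p2))):
                    not (p2 and (p1 implies p2)): β-rule — branch into not p2  //  not (p1 implies p2).
                      branch 1.1.2.2.1.1 (add not p2):
                        × closes — contains both p2 and not p2.
                      branch 1.1.2.2.1.2 (add not (p1 implies p2)):
                        not (p1 implies p2): α-rule — add p1, not p2.
                        × closes — contains both p2 and not p2.
                  branch 1.1.2.2.2 (add not not p3):
                    × closes — contains both p3 and not p3.
      branch 1.2 (add not ((p1 and not p2) implies not p2)):
        not ((p1 and not p2) implies not p2): α-rule — add (p1 and not p2), not not p2.
        (p1 and not p2): α-rule — add p1, not p2.
        × closes — contains both p2 and not p2.
  branch 2 (add not p2):
    × closes — contains both p2 and not p2.
All 14 branches close.
Every branch closed, so the negation is unsatisfiable and the formula is valid.

Valid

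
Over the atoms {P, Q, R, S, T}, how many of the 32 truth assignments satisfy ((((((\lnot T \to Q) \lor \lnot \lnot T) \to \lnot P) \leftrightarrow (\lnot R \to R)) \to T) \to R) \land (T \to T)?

18

Initial set: {(((((((\lnot T \to Q) \lor \lnot \lnot T) \to \lnot P) \leftrightarrow (\lnot R \to R)) \to T) \to R) \land (T \to T))}.
(((((((\lnot T \to Q) \lor \lnot \lnot T) \to \lnot P) \leftrightarrow (\lnot R \to R)) \to T) \to R) \land (T \to T)): α-rule — add ((((((\lnot T \to Q) \lor \lnot \lnot T) \to \lnot P) \leftrightarrow (\lnot R \to R)) \to T) \to R), (T \to T).
((((((\lnot T \to Q) \lor \lnot \lnot T) \to \lnot P) \leftrightarrow (\lnot R \to R)) \to T) \to R): β-rule — branch into \lnot (((((\lnot T \to Q) \lor \lnot \lnot T) \to \lnot P) \leftrightarrow (\lnot R \to R)) \to T)  //  R.
  branch 1 (add \lnot (((((\lnot T \to Q) \lor \lnot \lnot T) \to \lnot P) \leftrightarrow (\lnot R \to R)) \to T)):
    \lnot (((((\lnot T \to Q) \lor \lnot \lnot T) \to \lnot P) \leftrightarrow (\lnot R \to R)) \to T): α-rule — add ((((\lnot T \to Q) \lor \lnot \lnot T) \to \lnot P) \leftrightarrow (\lnot R \to R)), \lnot T.
    (T \to T): β-rule — branch into \lnot T  //  T.
      branch 1.1 (add \lnot T):
        ((((\lnot T \to Q) \lor \lnot \lnot T) \to \lnot P) \leftrightarrow (\lnot R \to R)): β-rule — branch into (((\lnot T \to Q) \lor \lnot \lnot T) \to \lnot P), (\lnot R \to R)  //  \lnot (((\lnot T \to Q) \lor \lnot \lnot T) \to \lnot P), \lnot (\lnot R \to R).
          branch 1.1.1 (add (((\lnot T \to Q) \lor \lnot \lnot T) \to \lnot P), (\lnot R \to R)):
            (((\lnot T \to Q) \lor \lnot \lnot T) \to \lnot P): β-rule — branch into \lnot ((\lnot T \to Q) \lor \lnot \lnot T)  //  \lnot P.
              branch 1.1.1.1 (add \lnot ((\lnot T \to Q) \lor \lnot \lnot T)):
                \lnot ((\lnot T \to Q) \lor \lnot \lnot T): α-rule — add \lnot (\lnot T \to Q), \lnot \lnot \lnot T.
                \lnot (\lnot T \to Q): α-rule — add \lnot T, \lnot Q.
                \lnot \lnot \lnot T: drop double negation, giving \lnot T.
                (\lnot R \to R): β-rule — branch into \lnot \lnot R  //  R.
                  branch 1.1.1.1.1 (add \lnot \lnot R):
                    ○ open, literals {Q=false, R=true, T=false}.
                  branch 1.1.1.1.2 (add R):
                    ○ open, literals {Q=false, R=true, T=false}.
              branch 1.1.1.2 (add \lnot P):
                (\lnot R \to R): β-rule — branch into \lnot \lnot R  //  R.
                  branch 1.1.1.2.1 (add \lnot \lnot R):
                    ○ open, literals {P=false, R=true, T=false}.
                  branch 1.1.1.2.2 (add R):
                    ○ open, literals {P=false, R=true, T=false}.
          branch 1.1.2 (add \lnot (((\lnot T \to Q) \lor \lnot \lnot T) \to \lnot P), \lnot (\lnot R \to R)):
            \lnot (((\lnot T \to Q) \lor \lnot \lnot T) \to \lnot P): α-rule — add ((\lnot T \to Q) \lor \lnot \lnot T), \lnot \lnot P.
            \lnot (\lnot R \to R): α-rule — add \lnot R, \lnot R.
            ((\lnot T \to Q) \lor \lnot \lnot T): β-rule — branch into (\lnot T \to Q)  //  \lnot \lnot T.
              branch 1.1.2.1 (add (\lnot T \to Q)):
                (\lnot T \to Q): β-rule — branch into \lnot \lnot T  //  Q.
                  branch 1.1.2.1.1 (add \lnot \lnot T):
                    × closes — contains both T and \lnot T.
                  branch 1.1.2.1.2 (add Q):
                    ○ open, literals {P=true, Q=true, R=false, T=false}.
              branch 1.1.2.2 (add \lnot \lnot T):
                \lnot \lnot T: drop double negation, giving T.
                × closes — contains both T and \lnot T.
      branch 1.2 (add T):
        × closes — contains both T and \lnot T.
  branch 2 (add R):
    (T \to T): β-rule — branch into \lnot T  //  T.
      branch 2.1 (add \lnot T):
        ○ open, literals {R=true, T=false}.
      branch 2.2 (add T):
        ○ open, literals {R=true, T=true}.
3 branches closed, 7 open.
Each open branch fixes some atoms; the unmentioned ones are free. Counting distinct full assignments: branch {Q=false, R=true, T=false} (P, S) contributes 4 new; branch {Q=false, R=true, T=false} (P, S) contributes 0 new; branch {P=false, R=true, T=false} (Q, S) contributes 2 new; branch {P=false, R=true, T=false} (Q, S) contributes 0 new; branch {P=true, Q=true, R=false, T=false} (S) contributes 2 new; branch {R=true, T=false} (P, Q, S) contributes 2 new; branch {R=true, T=true} (P, Q, S) contributes 8 new. Total: 18.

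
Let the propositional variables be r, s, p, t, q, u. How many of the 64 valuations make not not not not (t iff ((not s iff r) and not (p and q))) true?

Initial set: {not not not not (t iff ((not s iff r) and not (p and q)))}.
not not not not (t iff ((not s iff r) and not (p and q))): drop double negation, giving not not (t iff ((not s iff r) and not (p and q))).
not not (t iff ((not s iff r) and not (p and q))): drop double negation, giving (t iff ((not s iff r) and not (p and q))).
(t iff ((not s iff r) and not (p and q))): β-rule — branch into t, ((not s iff r) and not (p and q))  //  not t, not ((not s iff r) and not (p and q)).
  branch 1 (add t, ((not s iff r) and not (p and q))):
    ((not s iff r) and not (p and q)): α-rule — add (not s iff r), not (p and q).
    (not s iff r): β-rule — branch into not s, r  //  not not s, not r.
      branch 1.1 (add not s, r):
        not (p and q): β-rule — branch into not p  //  not q.
          branch 1.1.1 (add not p):
            ○ open, literals {p=F, r=T, s=F, t=T}.
          branch 1.1.2 (add not q):
            ○ open, literals {q=F, r=T, s=F, t=T}.
      branch 1.2 (add not not s, not r):
        not (p and q): β-rule — branch into not p  //  not q.
          branch 1.2.1 (add not p):
            ○ open, literals {p=F, r=F, s=T, t=T}.
          branch 1.2.2 (add not q):
            ○ open, literals {q=F, r=F, s=T, t=T}.
  branch 2 (add not t, not ((not s iff r) and not (p and q))):
    not ((not s iff r) and not (p and q)): β-rule — branch into not (not s iff r)  //  not not (p and q).
      branch 2.1 (add not (not s iff r)):
        not (not s iff r): β-rule — branch into not s, not r  //  not not s, r.
          branch 2.1.1 (add not s, not r):
            ○ open, literals {r=F, s=F, t=F}.
          branch 2.1.2 (add not not s, r):
            ○ open, literals {r=T, s=T, t=F}.
      branch 2.2 (add not not (p and q)):
        not not (p and q): α-rule — add p, q.
        ○ open, literals {p=T, q=T, t=F}.
0 branches closed, 7 open.
Each open branch fixes some atoms; the unmentioned ones are free. Counting distinct full assignments: branch {p=F, r=T, s=F, t=T} (q, u) contributes 4 new; branch {q=F, r=T, s=F, t=T} (p, u) contributes 2 new; branch {p=F, r=F, s=T, t=T} (q, u) contributes 4 new; branch {q=F, r=F, s=T, t=T} (p, u) contributes 2 new; branch {r=F, s=F, t=F} (p, q, u) contributes 8 new; branch {r=T, s=T, t=F} (p, q, u) contributes 8 new; branch {p=T, q=T, t=F} (r, s, u) contributes 4 new. Total: 32.

32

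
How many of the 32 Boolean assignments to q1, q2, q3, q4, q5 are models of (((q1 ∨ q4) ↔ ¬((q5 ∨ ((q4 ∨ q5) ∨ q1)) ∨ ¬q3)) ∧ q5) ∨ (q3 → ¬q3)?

18

Initial set: {((((q1 ∨ q4) ↔ ¬((q5 ∨ ((q4 ∨ q5) ∨ q1)) ∨ ¬q3)) ∧ q5) ∨ (q3 → ¬q3))}.
((((q1 ∨ q4) ↔ ¬((q5 ∨ ((q4 ∨ q5) ∨ q1)) ∨ ¬q3)) ∧ q5) ∨ (q3 → ¬q3)): β-rule — branch into (((q1 ∨ q4) ↔ ¬((q5 ∨ ((q4 ∨ q5) ∨ q1)) ∨ ¬q3)) ∧ q5)  //  (q3 → ¬q3).
  branch 1 (add (((q1 ∨ q4) ↔ ¬((q5 ∨ ((q4 ∨ q5) ∨ q1)) ∨ ¬q3)) ∧ q5)):
    (((q1 ∨ q4) ↔ ¬((q5 ∨ ((q4 ∨ q5) ∨ q1)) ∨ ¬q3)) ∧ q5): α-rule — add ((q1 ∨ q4) ↔ ¬((q5 ∨ ((q4 ∨ q5) ∨ q1)) ∨ ¬q3)), q5.
    ((q1 ∨ q4) ↔ ¬((q5 ∨ ((q4 ∨ q5) ∨ q1)) ∨ ¬q3)): β-rule — branch into (q1 ∨ q4), ¬((q5 ∨ ((q4 ∨ q5) ∨ q1)) ∨ ¬q3)  //  ¬(q1 ∨ q4), ¬¬((q5 ∨ ((q4 ∨ q5) ∨ q1)) ∨ ¬q3).
      branch 1.1 (add (q1 ∨ q4), ¬((q5 ∨ ((q4 ∨ q5) ∨ q1)) ∨ ¬q3)):
        ¬((q5 ∨ ((q4 ∨ q5) ∨ q1)) ∨ ¬q3): α-rule — add ¬(q5 ∨ ((q4 ∨ q5) ∨ q1)), ¬¬q3.
        ¬(q5 ∨ ((q4 ∨ q5) ∨ q1)): α-rule — add ¬q5, ¬((q4 ∨ q5) ∨ q1).
        × closes — contains both q5 and ¬q5.
      branch 1.2 (add ¬(q1 ∨ q4), ¬¬((q5 ∨ ((q4 ∨ q5) ∨ q1)) ∨ ¬q3)):
        ¬(q1 ∨ q4): α-rule — add ¬q1, ¬q4.
        ¬¬((q5 ∨ ((q4 ∨ q5) ∨ q1)) ∨ ¬q3): β-rule — branch into (q5 ∨ ((q4 ∨ q5) ∨ q1))  //  ¬q3.
          branch 1.2.1 (add (q5 ∨ ((q4 ∨ q5) ∨ q1))):
            (q5 ∨ ((q4 ∨ q5) ∨ q1)): β-rule — branch into q5  //  ((q4 ∨ q5) ∨ q1).
              branch 1.2.1.1 (add q5):
                ○ open, literals {q1=0, q4=0, q5=1}.
              branch 1.2.1.2 (add ((q4 ∨ q5) ∨ q1)):
                ((q4 ∨ q5) ∨ q1): β-rule — branch into (q4 ∨ q5)  //  q1.
                  branch 1.2.1.2.1 (add (q4 ∨ q5)):
                    (q4 ∨ q5): β-rule — branch into q4  //  q5.
                      branch 1.2.1.2.1.1 (add q4):
                        × closes — contains both q4 and ¬q4.
                      branch 1.2.1.2.1.2 (add q5):
                        ○ open, literals {q1=0, q4=0, q5=1}.
                  branch 1.2.1.2.2 (add q1):
                    × closes — contains both q1 and ¬q1.
          branch 1.2.2 (add ¬q3):
            ○ open, literals {q1=0, q3=0, q4=0, q5=1}.
  branch 2 (add (q3 → ¬q3)):
    (q3 → ¬q3): β-rule — branch into ¬q3  //  ¬q3.
      branch 2.1 (add ¬q3):
        ○ open, literals {q3=0}.
      branch 2.2 (add ¬q3):
        ○ open, literals {q3=0}.
3 branches closed, 5 open.
Each open branch fixes some atoms; the unmentioned ones are free. Counting distinct full assignments: branch {q1=0, q4=0, q5=1} (q2, q3) contributes 4 new; branch {q1=0, q4=0, q5=1} (q2, q3) contributes 0 new; branch {q1=0, q3=0, q4=0, q5=1} (q2) contributes 0 new; branch {q3=0} (q1, q2, q4, q5) contributes 14 new; branch {q3=0} (q1, q2, q4, q5) contributes 0 new. Total: 18.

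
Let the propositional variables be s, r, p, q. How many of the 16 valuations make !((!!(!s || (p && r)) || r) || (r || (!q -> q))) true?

Initial set: {!((!!(!s || (p && r)) || r) || (r || (!q -> q)))}.
!((!!(!s || (p && r)) || r) || (r || (!q -> q))): α-rule — add !(!!(!s || (p && r)) || r), !(r || (!q -> q)).
!(!!(!s || (p && r)) || r): α-rule — add !!!(!s || (p && r)), !r.
!(r || (!q -> q)): α-rule — add !r, !(!q -> q).
!!!(!s || (p && r)): drop double negation, giving !(!s || (p && r)).
!(!q -> q): α-rule — add !q, !q.
!(!s || (p && r)): α-rule — add !!s, !(p && r).
!(p && r): β-rule — branch into !p  //  !r.
  branch 1 (add !p):
    ○ open, literals {p=false, q=false, r=false, s=true}.
  branch 2 (add !r):
    ○ open, literals {q=false, r=false, s=true}.
0 branches closed, 2 open.
Each open branch fixes some atoms; the unmentioned ones are free. Counting distinct full assignments: branch {p=false, q=false, r=false, s=true} (none free) contributes 1 new; branch {q=false, r=false, s=true} (p) contributes 1 new. Total: 2.

2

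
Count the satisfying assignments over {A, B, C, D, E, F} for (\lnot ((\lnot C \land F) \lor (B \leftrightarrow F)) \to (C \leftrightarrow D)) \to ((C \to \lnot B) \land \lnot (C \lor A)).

26

Initial set: {((\lnot ((\lnot C \land F) \lor (B \leftrightarrow F)) \to (C \leftrightarrow D)) \to ((C \to \lnot B) \land \lnot (C \lor A)))}.
((\lnot ((\lnot C \land F) \lor (B \leftrightarrow F)) \to (C \leftrightarrow D)) \to ((C \to \lnot B) \land \lnot (C \lor A))): β-rule — branch into \lnot (\lnot ((\lnot C \land F) \lor (B \leftrightarrow F)) \to (C \leftrightarrow D))  //  ((C \to \lnot B) \land \lnot (C \lor A)).
  branch 1 (add \lnot (\lnot ((\lnot C \land F) \lor (B \leftrightarrow F)) \to (C \leftrightarrow D))):
    \lnot (\lnot ((\lnot C \land F) \lor (B \leftrightarrow F)) \to (C \leftrightarrow D)): α-rule — add \lnot ((\lnot C \land F) \lor (B \leftrightarrow F)), \lnot (C \leftrightarrow D).
    \lnot ((\lnot C \land F) \lor (B \leftrightarrow F)): α-rule — add \lnot (\lnot C \land F), \lnot (B \leftrightarrow F).
    \lnot (C \leftrightarrow D): β-rule — branch into C, \lnot D  //  \lnot C, D.
      branch 1.1 (add C, \lnot D):
        \lnot (\lnot C \land F): β-rule — branch into \lnot \lnot C  //  \lnot F.
          branch 1.1.1 (add \lnot \lnot C):
            \lnot (B \leftrightarrow F): β-rule — branch into B, \lnot F  //  \lnot B, F.
              branch 1.1.1.1 (add B, \lnot F):
                ○ open, literals {B=1, C=1, D=0, F=0}.
              branch 1.1.1.2 (add \lnot B, F):
                ○ open, literals {B=0, C=1, D=0, F=1}.
          branch 1.1.2 (add \lnot F):
            \lnot (B \leftrightarrow F): β-rule — branch into B, \lnot F  //  \lnot B, F.
              branch 1.1.2.1 (add B, \lnot F):
                ○ open, literals {B=1, C=1, D=0, F=0}.
              branch 1.1.2.2 (add \lnot B, F):
                × closes — contains both F and \lnot F.
      branch 1.2 (add \lnot C, D):
        \lnot (\lnot C \land F): β-rule — branch into \lnot \lnot C  //  \lnot F.
          branch 1.2.1 (add \lnot \lnot C):
            × closes — contains both C and \lnot C.
          branch 1.2.2 (add \lnot F):
            \lnot (B \leftrightarrow F): β-rule — branch into B, \lnot F  //  \lnot B, F.
              branch 1.2.2.1 (add B, \lnot F):
                ○ open, literals {B=1, C=0, D=1, F=0}.
              branch 1.2.2.2 (add \lnot B, F):
                × closes — contains both F and \lnot F.
  branch 2 (add ((C \to \lnot B) \land \lnot (C \lor A))):
    ((C \to \lnot B) \land \lnot (C \lor A)): α-rule — add (C \to \lnot B), \lnot (C \lor A).
    \lnot (C \lor A): α-rule — add \lnot C, \lnot A.
    (C \to \lnot B): β-rule — branch into \lnot C  //  \lnot B.
      branch 2.1 (add \lnot C):
        ○ open, literals {A=0, C=0}.
      branch 2.2 (add \lnot B):
        ○ open, literals {A=0, B=0, C=0}.
3 branches closed, 6 open.
Each open branch fixes some atoms; the unmentioned ones are free. Counting distinct full assignments: branch {B=1, C=1, D=0, F=0} (A, E) contributes 4 new; branch {B=0, C=1, D=0, F=1} (A, E) contributes 4 new; branch {B=1, C=1, D=0, F=0} (A, E) contributes 0 new; branch {B=1, C=0, D=1, F=0} (A, E) contributes 4 new; branch {A=0, C=0} (B, D, E, F) contributes 14 new; branch {A=0, B=0, C=0} (D, E, F) contributes 0 new. Total: 26.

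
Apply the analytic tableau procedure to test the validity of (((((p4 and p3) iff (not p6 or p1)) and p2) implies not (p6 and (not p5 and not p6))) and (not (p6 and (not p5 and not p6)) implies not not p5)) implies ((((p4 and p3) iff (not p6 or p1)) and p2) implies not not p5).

Assume the negation and expand:
Initial set: {not ((((((p4 and p3) iff (not p6 or p1)) and p2) implies not (p6 and (not p5 and not p6))) and (not (p6 and (not p5 and not p6)) implies not not p5)) implies ((((p4 and p3) iff (not p6 or p1)) and p2) implies not not p5))}.
not ((((((p4 and p3) iff (not p6 or p1)) and p2) implies not (p6 and (not p5 and not p6))) and (not (p6 and (not p5 and not p6)) implies not not p5)) implies ((((p4 and p3) iff (not p6 or p1)) and p2) implies not not p5)): α-rule — add (((((p4 and p3) iff (not p6 or p1)) and p2) implies not (p6 and (not p5 and not p6))) and (not (p6 and (not p5 and not p6)) implies not not p5)), not ((((p4 and p3) iff (not p6 or p1)) and p2) implies not not p5).
(((((p4 and p3) iff (not p6 or p1)) and p2) implies not (p6 and (not p5 and not p6))) and (not (p6 and (not p5 and not p6)) implies not not p5)): α-rule — add ((((p4 and p3) iff (not p6 or p1)) and p2) implies not (p6 and (not p5 and not p6))), (not (p6 and (not p5 and not p6)) implies not not p5).
not ((((p4 and p3) iff (not p6 or p1)) and p2) implies not not p5): α-rule — add (((p4 and p3) iff (not p6 or p1)) and p2), not not not p5.
(((p4 and p3) iff (not p6 or p1)) and p2): α-rule — add ((p4 and p3) iff (not p6 or p1)), p2.
not not not p5: drop double negation, giving not p5.
((((p4 and p3) iff (not p6 or p1)) and p2) implies not (p6 and (not p5 and not p6))): β-rule — branch into not (((p4 and p3) iff (not p6 or p1)) and p2)  //  not (p6 and (not p5 and not p6)).
  branch 1 (add not (((p4 and p3) iff (not p6 or p1)) and p2)):
    (not (p6 and (not p5 and not p6)) implies not not p5): β-rule — branch into not not (p6 and (not p5 and not p6))  //  not not p5.
      branch 1.1 (add not not (p6 and (not p5 and not p6))):
        not not (p6 and (not p5 and not p6)): α-rule — add p6, (not p5 and not p6).
        (not p5 and not p6): α-rule — add not p5, not p6.
        × closes — contains both p6 and not p6.
      branch 1.2 (add not not p5):
        not not p5: drop double negation, giving p5.
        × closes — contains both p5 and not p5.
  branch 2 (add not (p6 and (not p5 and not p6))):
    (not (p6 and (not p5 and not p6)) implies not not p5): β-rule — branch into not not (p6 and (not p5 and not p6))  //  not not p5.
      branch 2.1 (add not not (p6 and (not p5 and not p6))):
        not not (p6 and (not p5 and not p6)): α-rule — add p6, (not p5 and not p6).
        (not p5 and not p6): α-rule — add not p5, not p6.
        × closes — contains both p6 and not p6.
      branch 2.2 (add not not p5):
        not not p5: drop double negation, giving p5.
        × closes — contains both p5 and not p5.
All 4 branches close.
Every branch closed, so the negation is unsatisfiable and the formula is valid.

Valid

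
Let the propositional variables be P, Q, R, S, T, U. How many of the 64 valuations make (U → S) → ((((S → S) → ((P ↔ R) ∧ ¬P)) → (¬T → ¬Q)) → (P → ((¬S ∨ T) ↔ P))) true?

Initial set: {T ((U → S) → ((((S → S) → ((P ↔ R) ∧ ¬P)) → (¬T → ¬Q)) → (P → ((¬S ∨ T) ↔ P))))}.
T ((U → S) → ((((S → S) → ((P ↔ R) ∧ ¬P)) → (¬T → ¬Q)) → (P → ((¬S ∨ T) ↔ P)))): β-rule — branch into F (U → S)  //  T ((((S → S) → ((P ↔ R) ∧ ¬P)) → (¬T → ¬Q)) → (P → ((¬S ∨ T) ↔ P))).
  branch 1 (add F (U → S)):
    F (U → S): α-rule — add T U, F S.
    ○ open, literals {S=0, U=1}.
  branch 2 (add T ((((S → S) → ((P ↔ R) ∧ ¬P)) → (¬T → ¬Q)) → (P → ((¬S ∨ T) ↔ P)))):
    T ((((S → S) → ((P ↔ R) ∧ ¬P)) → (¬T → ¬Q)) → (P → ((¬S ∨ T) ↔ P))): β-rule — branch into F (((S → S) → ((P ↔ R) ∧ ¬P)) → (¬T → ¬Q))  //  T (P → ((¬S ∨ T) ↔ P)).
      branch 2.1 (add F (((S → S) → ((P ↔ R) ∧ ¬P)) → (¬T → ¬Q))):
        F (((S → S) → ((P ↔ R) ∧ ¬P)) → (¬T → ¬Q)): α-rule — add T ((S → S) → ((P ↔ R) ∧ ¬P)), F (¬T → ¬Q).
        F (¬T → ¬Q): α-rule — add T ¬T, F ¬Q.
        T ((S → S) → ((P ↔ R) ∧ ¬P)): β-rule — branch into F (S → S)  //  T ((P ↔ R) ∧ ¬P).
          branch 2.1.1 (add F (S → S)):
            F (S → S): α-rule — add T S, F S.
            × closes — contains both S and ¬S.
          branch 2.1.2 (add T ((P ↔ R) ∧ ¬P)):
            T ((P ↔ R) ∧ ¬P): α-rule — add T (P ↔ R), T ¬P.
            T (P ↔ R): β-rule — branch into T P, T R  //  F P, F R.
              branch 2.1.2.1 (add T P, T R):
                × closes — contains both P and ¬P.
              branch 2.1.2.2 (add F P, F R):
                ○ open, literals {P=0, Q=1, R=0, T=0}.
      branch 2.2 (add T (P → ((¬S ∨ T) ↔ P))):
        T (P → ((¬S ∨ T) ↔ P)): β-rule — branch into F P  //  T ((¬S ∨ T) ↔ P).
          branch 2.2.1 (add F P):
            ○ open, literals {P=0}.
          branch 2.2.2 (add T ((¬S ∨ T) ↔ P)):
            T ((¬S ∨ T) ↔ P): β-rule — branch into T (¬S ∨ T), T P  //  F (¬S ∨ T), F P.
              branch 2.2.2.1 (add T (¬S ∨ T), T P):
                T (¬S ∨ T): β-rule — branch into T ¬S  //  T T.
                  branch 2.2.2.1.1 (add T ¬S):
                    ○ open, literals {P=1, S=0}.
                  branch 2.2.2.1.2 (add T T):
                    ○ open, literals {P=1, T=1}.
              branch 2.2.2.2 (add F (¬S ∨ T), F P):
                F (¬S ∨ T): α-rule — add F ¬S, F T.
                ○ open, literals {P=0, S=1, T=0}.
2 branches closed, 6 open.
Each open branch fixes some atoms; the unmentioned ones are free. Counting distinct full assignments: branch {S=0, U=1} (P, Q, R, T) contributes 16 new; branch {P=0, Q=1, R=0, T=0} (S, U) contributes 3 new; branch {P=0} (Q, R, S, T, U) contributes 21 new; branch {P=1, S=0} (Q, R, T, U) contributes 8 new; branch {P=1, T=1} (Q, R, S, U) contributes 8 new; branch {P=0, S=1, T=0} (Q, R, U) contributes 0 new. Total: 56.

56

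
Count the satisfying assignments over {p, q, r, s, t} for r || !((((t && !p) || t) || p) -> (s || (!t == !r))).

20

Initial set: {(r || !((((t && !p) || t) || p) -> (s || (!t == !r))))}.
(r || !((((t && !p) || t) || p) -> (s || (!t == !r)))): β-rule — branch into r  //  !((((t && !p) || t) || p) -> (s || (!t == !r))).
  branch 1 (add r):
    ○ open, literals {r=1}.
  branch 2 (add !((((t && !p) || t) || p) -> (s || (!t == !r)))):
    !((((t && !p) || t) || p) -> (s || (!t == !r))): α-rule — add (((t && !p) || t) || p), !(s || (!t == !r)).
    !(s || (!t == !r)): α-rule — add !s, !(!t == !r).
    (((t && !p) || t) || p): β-rule — branch into ((t && !p) || t)  //  p.
      branch 2.1 (add ((t && !p) || t)):
        !(!t == !r): β-rule — branch into !t, !!r  //  !!t, !r.
          branch 2.1.1 (add !t, !!r):
            ((t && !p) || t): β-rule — branch into (t && !p)  //  t.
              branch 2.1.1.1 (add (t && !p)):
                (t && !p): α-rule — add t, !p.
                × closes — contains both t and !t.
              branch 2.1.1.2 (add t):
                × closes — contains both t and !t.
          branch 2.1.2 (add !!t, !r):
            ((t && !p) || t): β-rule — branch into (t && !p)  //  t.
              branch 2.1.2.1 (add (t && !p)):
                (t && !p): α-rule — add t, !p.
                ○ open, literals {p=0, r=0, s=0, t=1}.
              branch 2.1.2.2 (add t):
                ○ open, literals {r=0, s=0, t=1}.
      branch 2.2 (add p):
        !(!t == !r): β-rule — branch into !t, !!r  //  !!t, !r.
          branch 2.2.1 (add !t, !!r):
            ○ open, literals {p=1, r=1, s=0, t=0}.
          branch 2.2.2 (add !!t, !r):
            ○ open, literals {p=1, r=0, s=0, t=1}.
2 branches closed, 5 open.
Each open branch fixes some atoms; the unmentioned ones are free. Counting distinct full assignments: branch {r=1} (p, q, s, t) contributes 16 new; branch {p=0, r=0, s=0, t=1} (q) contributes 2 new; branch {r=0, s=0, t=1} (p, q) contributes 2 new; branch {p=1, r=1, s=0, t=0} (q) contributes 0 new; branch {p=1, r=0, s=0, t=1} (q) contributes 0 new. Total: 20.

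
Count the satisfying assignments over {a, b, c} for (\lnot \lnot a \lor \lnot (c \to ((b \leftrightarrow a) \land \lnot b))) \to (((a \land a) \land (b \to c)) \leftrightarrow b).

4

Initial set: {T ((\lnot \lnot a \lor \lnot (c \to ((b \leftrightarrow a) \land \lnot b))) \to (((a \land a) \land (b \to c)) \leftrightarrow b))}.
T ((\lnot \lnot a \lor \lnot (c \to ((b \leftrightarrow a) \land \lnot b))) \to (((a \land a) \land (b \to c)) \leftrightarrow b)): β-rule — branch into F (\lnot \lnot a \lor \lnot (c \to ((b \leftrightarrow a) \land \lnot b)))  //  T (((a \land a) \land (b \to c)) \leftrightarrow b).
  branch 1 (add F (\lnot \lnot a \lor \lnot (c \to ((b \leftrightarrow a) \land \lnot b)))):
    F (\lnot \lnot a \lor \lnot (c \to ((b \leftrightarrow a) \land \lnot b))): α-rule — add F \lnot \lnot a, F \lnot (c \to ((b \leftrightarrow a) \land \lnot b)).
    F \lnot \lnot a: drop double negation, giving F a.
    F \lnot (c \to ((b \leftrightarrow a) \land \lnot b)): β-rule — branch into F c  //  T ((b \leftrightarrow a) \land \lnot b).
      branch 1.1 (add F c):
        ○ open, literals {a=0, c=0}.
      branch 1.2 (add T ((b \leftrightarrow a) \land \lnot b)):
        T ((b \leftrightarrow a) \land \lnot b): α-rule — add T (b \leftrightarrow a), T \lnot b.
        T (b \leftrightarrow a): β-rule — branch into T b, T a  //  F b, F a.
          branch 1.2.1 (add T b, T a):
            × closes — contains both b and \lnot b.
          branch 1.2.2 (add F b, F a):
            ○ open, literals {a=0, b=0}.
  branch 2 (add T (((a \land a) \land (b \to c)) \leftrightarrow b)):
    T (((a \land a) \land (b \to c)) \leftrightarrow b): β-rule — branch into T ((a \land a) \land (b \to c)), T b  //  F ((a \land a) \land (b \to c)), F b.
      branch 2.1 (add T ((a \land a) \land (b \to c)), T b):
        T ((a \land a) \land (b \to c)): α-rule — add T (a \land a), T (b \to c).
        T (a \land a): α-rule — add T a, T a.
        T (b \to c): β-rule — branch into F b  //  T c.
          branch 2.1.1 (add F b):
            × closes — contains both b and \lnot b.
          branch 2.1.2 (add T c):
            ○ open, literals {a=1, b=1, c=1}.
      branch 2.2 (add F ((a \land a) \land (b \to c)), F b):
        F ((a \land a) \land (b \to c)): β-rule — branch into F (a \land a)  //  F (b \to c).
          branch 2.2.1 (add F (a \land a)):
            F (a \land a): β-rule — branch into F a  //  F a.
              branch 2.2.1.1 (add F a):
                ○ open, literals {a=0, b=0}.
              branch 2.2.1.2 (add F a):
                ○ open, literals {a=0, b=0}.
          branch 2.2.2 (add F (b \to c)):
            F (b \to c): α-rule — add T b, F c.
            × closes — contains both b and \lnot b.
3 branches closed, 5 open.
Each open branch fixes some atoms; the unmentioned ones are free. Counting distinct full assignments: branch {a=0, c=0} (b) contributes 2 new; branch {a=0, b=0} (c) contributes 1 new; branch {a=1, b=1, c=1} (none free) contributes 1 new; branch {a=0, b=0} (c) contributes 0 new; branch {a=0, b=0} (c) contributes 0 new. Total: 4.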